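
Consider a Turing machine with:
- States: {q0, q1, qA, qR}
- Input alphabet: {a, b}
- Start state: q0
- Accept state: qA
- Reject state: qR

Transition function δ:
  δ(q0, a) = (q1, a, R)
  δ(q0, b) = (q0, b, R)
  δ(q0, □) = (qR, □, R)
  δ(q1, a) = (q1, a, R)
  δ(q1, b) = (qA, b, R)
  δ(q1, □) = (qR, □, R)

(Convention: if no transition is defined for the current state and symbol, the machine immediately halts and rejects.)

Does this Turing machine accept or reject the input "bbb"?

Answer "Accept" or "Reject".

Execution trace:
Initial: [q0]bbb
Step 1: δ(q0, b) = (q0, b, R) → b[q0]bb
Step 2: δ(q0, b) = (q0, b, R) → bb[q0]b
Step 3: δ(q0, b) = (q0, b, R) → bbb[q0]□
Step 4: δ(q0, □) = (qR, □, R) → bbb□[qR]□

The machine reaches the reject state qR and halts.

Answer: Reject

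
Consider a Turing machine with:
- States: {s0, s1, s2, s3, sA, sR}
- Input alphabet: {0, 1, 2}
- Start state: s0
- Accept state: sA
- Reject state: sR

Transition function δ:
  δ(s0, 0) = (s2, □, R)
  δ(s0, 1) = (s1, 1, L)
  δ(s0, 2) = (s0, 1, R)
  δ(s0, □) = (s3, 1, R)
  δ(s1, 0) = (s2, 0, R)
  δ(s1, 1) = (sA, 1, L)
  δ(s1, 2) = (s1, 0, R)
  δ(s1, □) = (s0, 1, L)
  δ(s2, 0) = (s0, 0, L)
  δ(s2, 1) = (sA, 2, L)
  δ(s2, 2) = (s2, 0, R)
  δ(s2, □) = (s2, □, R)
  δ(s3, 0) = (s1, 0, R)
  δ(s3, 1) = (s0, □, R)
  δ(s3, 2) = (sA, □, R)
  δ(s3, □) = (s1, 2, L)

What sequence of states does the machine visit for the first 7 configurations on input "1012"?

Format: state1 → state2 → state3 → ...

Execution trace:
Initial: [s0]1012
Step 1: δ(s0, 1) = (s1, 1, L) → [s1]□1012
Step 2: δ(s1, □) = (s0, 1, L) → [s0]□11012
Step 3: δ(s0, □) = (s3, 1, R) → 1[s3]11012
Step 4: δ(s3, 1) = (s0, □, R) → 1□[s0]1012
Step 5: δ(s0, 1) = (s1, 1, L) → 1[s1]□1012
Step 6: δ(s1, □) = (s0, 1, L) → [s0]111012

State sequence: s0 → s1 → s0 → s3 → s0 → s1 → s0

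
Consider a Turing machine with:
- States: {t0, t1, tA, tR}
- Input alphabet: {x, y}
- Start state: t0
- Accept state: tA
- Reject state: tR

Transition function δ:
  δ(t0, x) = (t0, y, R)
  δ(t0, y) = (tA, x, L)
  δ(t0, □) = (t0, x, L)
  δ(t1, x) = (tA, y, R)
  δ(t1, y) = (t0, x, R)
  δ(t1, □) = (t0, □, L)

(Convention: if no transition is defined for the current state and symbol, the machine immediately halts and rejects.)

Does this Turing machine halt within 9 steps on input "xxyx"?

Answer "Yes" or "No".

Execution trace:
Initial: [t0]xxyx
Step 1: δ(t0, x) = (t0, y, R) → y[t0]xyx
Step 2: δ(t0, x) = (t0, y, R) → yy[t0]yx
Step 3: δ(t0, y) = (tA, x, L) → y[tA]yxx

The machine reaches the accept state tA and halts.
The machine halted after 3 steps (within the 9-step bound).

Answer: Yes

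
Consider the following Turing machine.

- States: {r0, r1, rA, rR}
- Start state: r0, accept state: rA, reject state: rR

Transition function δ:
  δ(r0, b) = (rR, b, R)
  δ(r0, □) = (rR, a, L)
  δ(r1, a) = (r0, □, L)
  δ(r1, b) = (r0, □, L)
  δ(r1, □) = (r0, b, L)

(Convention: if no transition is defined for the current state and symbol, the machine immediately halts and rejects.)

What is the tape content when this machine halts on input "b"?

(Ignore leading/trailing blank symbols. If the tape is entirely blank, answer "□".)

Execution trace:
Initial: [r0]b
Step 1: δ(r0, b) = (rR, b, R) → b[rR]□

The machine reaches the reject state rR and halts.

Final tape (ignoring leading/trailing blanks): b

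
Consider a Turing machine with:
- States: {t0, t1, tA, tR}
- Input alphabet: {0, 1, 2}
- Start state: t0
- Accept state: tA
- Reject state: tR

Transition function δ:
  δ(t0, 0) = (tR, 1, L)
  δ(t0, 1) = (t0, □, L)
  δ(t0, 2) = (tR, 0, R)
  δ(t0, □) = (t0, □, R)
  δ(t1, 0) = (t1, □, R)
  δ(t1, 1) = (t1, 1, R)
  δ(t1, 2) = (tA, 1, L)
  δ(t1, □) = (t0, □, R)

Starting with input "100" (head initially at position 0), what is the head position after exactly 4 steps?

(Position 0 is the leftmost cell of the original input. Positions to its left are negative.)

Execution trace (head position shown):
Step 0: [t0]100  (head at position 0)
Step 1: move left → [t0]□□00  (head at position -1)
Step 2: move right → □[t0]□00  (head at position 0)
Step 3: move right → □□[t0]00  (head at position 1)
Step 4: move left → □[tR]□10  (head at position 0)

After 4 steps, the head is at position 0.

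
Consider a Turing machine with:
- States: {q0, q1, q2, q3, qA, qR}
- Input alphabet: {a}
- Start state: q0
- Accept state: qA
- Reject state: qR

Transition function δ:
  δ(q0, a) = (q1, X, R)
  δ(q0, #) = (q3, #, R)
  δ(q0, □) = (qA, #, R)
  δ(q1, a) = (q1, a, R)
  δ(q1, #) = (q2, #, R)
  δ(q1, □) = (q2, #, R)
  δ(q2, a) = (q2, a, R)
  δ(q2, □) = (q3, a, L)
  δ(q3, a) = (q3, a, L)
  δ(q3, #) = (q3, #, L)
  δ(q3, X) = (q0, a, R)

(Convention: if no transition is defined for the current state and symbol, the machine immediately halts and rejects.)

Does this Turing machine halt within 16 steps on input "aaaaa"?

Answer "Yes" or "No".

Execution trace:
Initial: [q0]aaaaa
Step 1: δ(q0, a) = (q1, X, R) → X[q1]aaaa
Step 2: δ(q1, a) = (q1, a, R) → Xa[q1]aaa
Step 3: δ(q1, a) = (q1, a, R) → Xaa[q1]aa
Step 4: δ(q1, a) = (q1, a, R) → Xaaa[q1]a
Step 5: δ(q1, a) = (q1, a, R) → Xaaaa[q1]□
Step 6: δ(q1, □) = (q2, #, R) → Xaaaa#[q2]□
Step 7: δ(q2, □) = (q3, a, L) → Xaaaa[q3]#a
Step 8: δ(q3, #) = (q3, #, L) → Xaaa[q3]a#a
Step 9: δ(q3, a) = (q3, a, L) → Xaa[q3]aa#a
Step 10: δ(q3, a) = (q3, a, L) → Xa[q3]aaa#a
Step 11: δ(q3, a) = (q3, a, L) → X[q3]aaaa#a
Step 12: δ(q3, a) = (q3, a, L) → [q3]Xaaaa#a
Step 13: δ(q3, X) = (q0, a, R) → a[q0]aaaa#a
Step 14: δ(q0, a) = (q1, X, R) → aX[q1]aaa#a
Step 15: δ(q1, a) = (q1, a, R) → aXa[q1]aa#a
Step 16: δ(q1, a) = (q1, a, R) → aXaa[q1]a#a

The machine has not reached a halting state after 16 steps.
The machine did not halt within the 16-step bound.

Answer: No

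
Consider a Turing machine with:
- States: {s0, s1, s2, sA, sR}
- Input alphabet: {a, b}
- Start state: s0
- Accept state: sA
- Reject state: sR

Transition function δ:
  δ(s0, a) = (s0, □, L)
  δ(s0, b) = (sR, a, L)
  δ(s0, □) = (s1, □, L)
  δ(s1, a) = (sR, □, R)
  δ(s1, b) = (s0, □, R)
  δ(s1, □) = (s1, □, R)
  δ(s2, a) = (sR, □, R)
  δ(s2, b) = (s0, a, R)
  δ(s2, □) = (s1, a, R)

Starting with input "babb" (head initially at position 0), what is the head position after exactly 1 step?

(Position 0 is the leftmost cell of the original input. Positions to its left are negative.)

Execution trace (head position shown):
Step 0: [s0]babb  (head at position 0)
Step 1: move left → [sR]□aabb  (head at position -1)

After 1 step, the head is at position -1.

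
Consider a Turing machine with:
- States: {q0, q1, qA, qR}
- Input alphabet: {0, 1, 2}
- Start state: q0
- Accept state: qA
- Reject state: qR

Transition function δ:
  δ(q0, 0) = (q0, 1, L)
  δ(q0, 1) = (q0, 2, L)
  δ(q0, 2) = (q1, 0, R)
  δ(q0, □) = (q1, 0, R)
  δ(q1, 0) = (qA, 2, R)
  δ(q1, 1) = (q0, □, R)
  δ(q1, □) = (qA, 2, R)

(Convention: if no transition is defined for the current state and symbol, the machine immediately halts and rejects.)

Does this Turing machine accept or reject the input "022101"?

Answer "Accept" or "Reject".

Execution trace:
Initial: [q0]022101
Step 1: δ(q0, 0) = (q0, 1, L) → [q0]□122101
Step 2: δ(q0, □) = (q1, 0, R) → 0[q1]122101
Step 3: δ(q1, 1) = (q0, □, R) → 0□[q0]22101
Step 4: δ(q0, 2) = (q1, 0, R) → 0□0[q1]2101

No transition is defined for δ(q1, 2). By convention the machine halts and rejects.

Answer: Reject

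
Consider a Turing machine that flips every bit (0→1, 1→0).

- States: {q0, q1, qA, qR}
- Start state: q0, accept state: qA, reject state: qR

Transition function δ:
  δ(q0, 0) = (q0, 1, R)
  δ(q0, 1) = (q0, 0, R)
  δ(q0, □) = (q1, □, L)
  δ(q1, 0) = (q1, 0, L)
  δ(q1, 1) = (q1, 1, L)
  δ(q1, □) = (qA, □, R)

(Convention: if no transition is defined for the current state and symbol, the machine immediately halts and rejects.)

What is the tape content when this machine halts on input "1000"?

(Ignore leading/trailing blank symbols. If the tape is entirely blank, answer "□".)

Execution trace:
Initial: [q0]1000
Step 1: δ(q0, 1) = (q0, 0, R) → 0[q0]000
Step 2: δ(q0, 0) = (q0, 1, R) → 01[q0]00
Step 3: δ(q0, 0) = (q0, 1, R) → 011[q0]0
Step 4: δ(q0, 0) = (q0, 1, R) → 0111[q0]□
Step 5: δ(q0, □) = (q1, □, L) → 011[q1]1□
Step 6: δ(q1, 1) = (q1, 1, L) → 01[q1]11□
Step 7: δ(q1, 1) = (q1, 1, L) → 0[q1]111□
Step 8: δ(q1, 1) = (q1, 1, L) → [q1]0111□
Step 9: δ(q1, 0) = (q1, 0, L) → [q1]□0111□
Step 10: δ(q1, □) = (qA, □, R) → □[qA]0111□

The machine reaches the accept state qA and halts.

Final tape (ignoring leading/trailing blanks): 0111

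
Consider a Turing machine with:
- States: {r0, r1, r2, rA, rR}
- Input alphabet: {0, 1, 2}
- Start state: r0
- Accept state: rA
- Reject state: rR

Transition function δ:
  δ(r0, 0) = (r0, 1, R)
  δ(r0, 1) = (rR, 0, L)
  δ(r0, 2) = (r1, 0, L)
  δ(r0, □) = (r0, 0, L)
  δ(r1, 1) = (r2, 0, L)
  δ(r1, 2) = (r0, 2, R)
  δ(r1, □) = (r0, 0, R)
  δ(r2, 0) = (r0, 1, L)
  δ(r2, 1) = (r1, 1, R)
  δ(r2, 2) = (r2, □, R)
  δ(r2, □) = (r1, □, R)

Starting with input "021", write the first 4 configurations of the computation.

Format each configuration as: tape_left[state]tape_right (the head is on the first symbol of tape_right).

Transitions applied:
Step 1: δ(r0, 0) = (r0, 1, R)
Step 2: δ(r0, 2) = (r1, 0, L)
Step 3: δ(r1, 1) = (r2, 0, L)

The first 4 configurations are:
[r0]021 ⊢ 1[r0]21 ⊢ [r1]101 ⊢ [r2]□001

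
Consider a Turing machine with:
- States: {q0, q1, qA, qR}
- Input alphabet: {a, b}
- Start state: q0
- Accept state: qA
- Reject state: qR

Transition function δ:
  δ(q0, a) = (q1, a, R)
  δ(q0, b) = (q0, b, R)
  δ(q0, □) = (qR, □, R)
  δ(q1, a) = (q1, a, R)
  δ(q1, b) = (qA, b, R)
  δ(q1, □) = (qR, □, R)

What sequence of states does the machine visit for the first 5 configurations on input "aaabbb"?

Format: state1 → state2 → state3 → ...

Execution trace:
Initial: [q0]aaabbb
Step 1: δ(q0, a) = (q1, a, R) → a[q1]aabbb
Step 2: δ(q1, a) = (q1, a, R) → aa[q1]abbb
Step 3: δ(q1, a) = (q1, a, R) → aaa[q1]bbb
Step 4: δ(q1, b) = (qA, b, R) → aaab[qA]bb

The machine reaches the accept state qA and halts.

State sequence: q0 → q1 → q1 → q1 → qA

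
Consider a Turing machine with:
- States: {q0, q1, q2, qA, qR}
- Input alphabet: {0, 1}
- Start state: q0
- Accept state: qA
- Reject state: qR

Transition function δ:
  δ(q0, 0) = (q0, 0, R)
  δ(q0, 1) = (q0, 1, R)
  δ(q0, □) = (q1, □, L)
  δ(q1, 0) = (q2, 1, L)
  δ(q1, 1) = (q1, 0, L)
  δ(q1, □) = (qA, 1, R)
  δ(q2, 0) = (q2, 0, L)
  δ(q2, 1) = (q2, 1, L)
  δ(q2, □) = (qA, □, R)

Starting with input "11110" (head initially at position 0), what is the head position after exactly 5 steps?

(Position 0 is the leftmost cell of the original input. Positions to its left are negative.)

Execution trace (head position shown):
Step 0: [q0]11110  (head at position 0)
Step 1: move right → 1[q0]1110  (head at position 1)
Step 2: move right → 11[q0]110  (head at position 2)
Step 3: move right → 111[q0]10  (head at position 3)
Step 4: move right → 1111[q0]0  (head at position 4)
Step 5: move right → 11110[q0]□  (head at position 5)

After 5 steps, the head is at position 5.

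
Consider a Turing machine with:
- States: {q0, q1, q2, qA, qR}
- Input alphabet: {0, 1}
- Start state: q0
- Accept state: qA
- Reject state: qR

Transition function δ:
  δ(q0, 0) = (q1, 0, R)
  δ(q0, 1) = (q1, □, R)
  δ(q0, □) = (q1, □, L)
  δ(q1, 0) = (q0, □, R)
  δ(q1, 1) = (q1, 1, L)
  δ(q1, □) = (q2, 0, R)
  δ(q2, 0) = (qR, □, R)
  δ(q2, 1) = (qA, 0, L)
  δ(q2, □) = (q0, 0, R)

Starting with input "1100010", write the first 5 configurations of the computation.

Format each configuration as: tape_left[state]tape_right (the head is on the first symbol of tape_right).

Transitions applied:
Step 1: δ(q0, 1) = (q1, □, R)
Step 2: δ(q1, 1) = (q1, 1, L)
Step 3: δ(q1, □) = (q2, 0, R)
Step 4: δ(q2, 1) = (qA, 0, L)

The first 5 configurations are:
[q0]1100010 ⊢ □[q1]100010 ⊢ [q1]□100010 ⊢ 0[q2]100010 ⊢ [qA]0000010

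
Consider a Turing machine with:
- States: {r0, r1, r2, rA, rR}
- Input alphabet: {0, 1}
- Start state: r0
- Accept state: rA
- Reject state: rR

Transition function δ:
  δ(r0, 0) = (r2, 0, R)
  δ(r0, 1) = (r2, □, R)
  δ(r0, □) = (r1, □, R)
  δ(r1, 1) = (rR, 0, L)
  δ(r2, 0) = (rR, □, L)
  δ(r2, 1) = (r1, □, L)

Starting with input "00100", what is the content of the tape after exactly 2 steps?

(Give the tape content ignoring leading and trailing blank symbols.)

Execution trace:
Initial: [r0]00100
Step 1: δ(r0, 0) = (r2, 0, R) → 0[r2]0100
Step 2: δ(r2, 0) = (rR, □, L) → [rR]0□100

The machine reaches the reject state rR and halts.

After 2 steps, the tape (ignoring leading/trailing blanks) is: 0□100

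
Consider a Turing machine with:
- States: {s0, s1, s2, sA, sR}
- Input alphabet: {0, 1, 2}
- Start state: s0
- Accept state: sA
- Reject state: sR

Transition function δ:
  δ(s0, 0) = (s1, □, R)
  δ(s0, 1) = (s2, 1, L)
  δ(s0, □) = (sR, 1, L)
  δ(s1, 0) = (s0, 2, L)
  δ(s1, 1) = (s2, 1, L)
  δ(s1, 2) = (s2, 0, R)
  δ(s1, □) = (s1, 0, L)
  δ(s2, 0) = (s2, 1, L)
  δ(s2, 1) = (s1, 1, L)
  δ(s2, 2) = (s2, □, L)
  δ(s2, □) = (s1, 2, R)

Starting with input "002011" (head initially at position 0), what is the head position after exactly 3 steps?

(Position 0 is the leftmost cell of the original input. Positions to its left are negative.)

Execution trace (head position shown):
Step 0: [s0]002011  (head at position 0)
Step 1: move right → □[s1]02011  (head at position 1)
Step 2: move left → [s0]□22011  (head at position 0)
Step 3: move left → [sR]□122011  (head at position -1)

After 3 steps, the head is at position -1.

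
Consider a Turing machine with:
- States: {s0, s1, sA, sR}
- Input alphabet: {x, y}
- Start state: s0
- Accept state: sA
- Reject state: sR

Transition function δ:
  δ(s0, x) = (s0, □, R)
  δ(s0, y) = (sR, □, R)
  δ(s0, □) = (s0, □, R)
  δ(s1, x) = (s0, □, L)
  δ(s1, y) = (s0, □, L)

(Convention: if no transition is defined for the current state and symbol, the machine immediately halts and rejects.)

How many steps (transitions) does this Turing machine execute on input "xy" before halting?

Execution trace:
Initial: [s0]xy
Step 1: δ(s0, x) = (s0, □, R) → □[s0]y
Step 2: δ(s0, y) = (sR, □, R) → □□[sR]□

The machine reaches the reject state sR and halts.

The machine executed 2 steps before halting.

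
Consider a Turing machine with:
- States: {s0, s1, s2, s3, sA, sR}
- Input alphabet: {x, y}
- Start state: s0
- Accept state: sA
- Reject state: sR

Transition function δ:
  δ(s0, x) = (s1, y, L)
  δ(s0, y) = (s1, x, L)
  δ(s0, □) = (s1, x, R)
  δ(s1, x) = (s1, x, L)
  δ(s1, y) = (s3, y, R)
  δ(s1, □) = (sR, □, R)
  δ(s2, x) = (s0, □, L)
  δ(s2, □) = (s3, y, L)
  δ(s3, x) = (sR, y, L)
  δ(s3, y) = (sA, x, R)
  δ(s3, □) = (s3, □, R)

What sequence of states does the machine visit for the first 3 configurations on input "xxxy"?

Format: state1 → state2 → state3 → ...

Execution trace:
Initial: [s0]xxxy
Step 1: δ(s0, x) = (s1, y, L) → [s1]□yxxy
Step 2: δ(s1, □) = (sR, □, R) → □[sR]yxxy

The machine reaches the reject state sR and halts.

State sequence: s0 → s1 → sR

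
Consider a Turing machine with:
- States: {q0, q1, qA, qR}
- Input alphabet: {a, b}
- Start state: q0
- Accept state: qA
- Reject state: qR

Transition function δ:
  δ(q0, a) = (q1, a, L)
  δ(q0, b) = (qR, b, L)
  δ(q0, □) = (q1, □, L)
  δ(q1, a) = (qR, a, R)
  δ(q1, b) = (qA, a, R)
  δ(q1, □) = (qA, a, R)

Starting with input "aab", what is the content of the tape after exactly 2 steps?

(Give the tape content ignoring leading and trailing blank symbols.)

Execution trace:
Initial: [q0]aab
Step 1: δ(q0, a) = (q1, a, L) → [q1]□aab
Step 2: δ(q1, □) = (qA, a, R) → a[qA]aab

The machine reaches the accept state qA and halts.

After 2 steps, the tape (ignoring leading/trailing blanks) is: aaab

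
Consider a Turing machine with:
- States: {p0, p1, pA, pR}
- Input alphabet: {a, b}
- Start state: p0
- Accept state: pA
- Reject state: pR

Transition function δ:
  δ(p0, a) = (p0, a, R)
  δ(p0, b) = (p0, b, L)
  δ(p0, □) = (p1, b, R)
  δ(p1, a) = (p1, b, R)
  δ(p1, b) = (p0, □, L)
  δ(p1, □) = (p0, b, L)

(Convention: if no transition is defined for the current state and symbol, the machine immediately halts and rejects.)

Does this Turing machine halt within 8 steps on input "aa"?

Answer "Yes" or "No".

Execution trace:
Initial: [p0]aa
Step 1: δ(p0, a) = (p0, a, R) → a[p0]a
Step 2: δ(p0, a) = (p0, a, R) → aa[p0]□
Step 3: δ(p0, □) = (p1, b, R) → aab[p1]□
Step 4: δ(p1, □) = (p0, b, L) → aa[p0]bb
Step 5: δ(p0, b) = (p0, b, L) → a[p0]abb
Step 6: δ(p0, a) = (p0, a, R) → aa[p0]bb
Step 7: δ(p0, b) = (p0, b, L) → a[p0]abb
Step 8: δ(p0, a) = (p0, a, R) → aa[p0]bb

The machine has not reached a halting state after 8 steps.
The machine did not halt within the 8-step bound.

Answer: No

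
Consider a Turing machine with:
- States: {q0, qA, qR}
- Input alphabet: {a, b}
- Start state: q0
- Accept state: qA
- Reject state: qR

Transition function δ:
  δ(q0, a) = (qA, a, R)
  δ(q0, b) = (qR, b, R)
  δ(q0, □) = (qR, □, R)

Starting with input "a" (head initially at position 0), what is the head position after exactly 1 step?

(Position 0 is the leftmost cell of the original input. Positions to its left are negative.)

Execution trace (head position shown):
Step 0: [q0]a  (head at position 0)
Step 1: move right → a[qA]□  (head at position 1)

After 1 step, the head is at position 1.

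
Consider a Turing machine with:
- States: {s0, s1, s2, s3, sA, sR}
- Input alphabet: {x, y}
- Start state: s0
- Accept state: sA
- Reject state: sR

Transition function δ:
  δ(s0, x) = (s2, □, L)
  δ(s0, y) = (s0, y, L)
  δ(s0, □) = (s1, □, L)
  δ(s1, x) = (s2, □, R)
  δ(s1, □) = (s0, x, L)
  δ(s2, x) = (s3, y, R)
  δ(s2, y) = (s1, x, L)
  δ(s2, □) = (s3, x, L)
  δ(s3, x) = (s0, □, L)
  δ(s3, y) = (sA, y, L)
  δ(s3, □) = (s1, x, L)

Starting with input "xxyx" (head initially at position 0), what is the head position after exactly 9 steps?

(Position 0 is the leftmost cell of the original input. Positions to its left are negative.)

Execution trace (head position shown):
Step 0: [s0]xxyx  (head at position 0)
Step 1: move left → [s2]□□xyx  (head at position -1)
Step 2: move left → [s3]□x□xyx  (head at position -2)
Step 3: move left → [s1]□xx□xyx  (head at position -3)
Step 4: move left → [s0]□xxx□xyx  (head at position -4)
Step 5: move left → [s1]□□xxx□xyx  (head at position -5)
Step 6: move left → [s0]□x□xxx□xyx  (head at position -6)
Step 7: move left → [s1]□□x□xxx□xyx  (head at position -7)
Step 8: move left → [s0]□x□x□xxx□xyx  (head at position -8)
Step 9: move left → [s1]□□x□x□xxx□xyx  (head at position -9)

After 9 steps, the head is at position -9.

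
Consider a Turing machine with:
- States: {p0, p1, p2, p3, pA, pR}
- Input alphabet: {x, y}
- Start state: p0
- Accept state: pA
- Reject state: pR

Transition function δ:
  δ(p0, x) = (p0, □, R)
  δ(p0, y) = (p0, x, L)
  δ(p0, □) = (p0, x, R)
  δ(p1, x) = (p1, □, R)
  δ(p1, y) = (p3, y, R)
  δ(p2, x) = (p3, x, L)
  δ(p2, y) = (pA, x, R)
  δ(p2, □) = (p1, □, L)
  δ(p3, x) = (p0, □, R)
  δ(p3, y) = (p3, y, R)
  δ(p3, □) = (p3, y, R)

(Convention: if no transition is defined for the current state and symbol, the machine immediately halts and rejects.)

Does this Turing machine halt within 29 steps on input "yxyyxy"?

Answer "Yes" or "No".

Execution trace:
Initial: [p0]yxyyxy
Step 1: δ(p0, y) = (p0, x, L) → [p0]□xxyyxy
Step 2: δ(p0, □) = (p0, x, R) → x[p0]xxyyxy
Step 3: δ(p0, x) = (p0, □, R) → x□[p0]xyyxy
Step 4: δ(p0, x) = (p0, □, R) → x□□[p0]yyxy
Step 5: δ(p0, y) = (p0, x, L) → x□[p0]□xyxy
Step 6: δ(p0, □) = (p0, x, R) → x□x[p0]xyxy
Step 7: δ(p0, x) = (p0, □, R) → x□x□[p0]yxy
Step 8: δ(p0, y) = (p0, x, L) → x□x[p0]□xxy
Step 9: δ(p0, □) = (p0, x, R) → x□xx[p0]xxy
Step 10: δ(p0, x) = (p0, □, R) → x□xx□[p0]xy
Step 11: δ(p0, x) = (p0, □, R) → x□xx□□[p0]y
Step 12: δ(p0, y) = (p0, x, L) → x□xx□[p0]□x
Step 13: δ(p0, □) = (p0, x, R) → x□xx□x[p0]x
Step 14: δ(p0, x) = (p0, □, R) → x□xx□x□[p0]□
Step 15: δ(p0, □) = (p0, x, R) → x□xx□x□x[p0]□
Step 16: δ(p0, □) = (p0, x, R) → x□xx□x□xx[p0]□
Step 17: δ(p0, □) = (p0, x, R) → x□xx□x□xxx[p0]□
Step 18: δ(p0, □) = (p0, x, R) → x□xx□x□xxxx[p0]□
Step 19: δ(p0, □) = (p0, x, R) → x□xx□x□xxxxx[p0]□
Step 20: δ(p0, □) = (p0, x, R) → x□xx□x□xxxxxx[p0]□
Step 21: δ(p0, □) = (p0, x, R) → x□xx□x□xxxxxxx[p0]□
Step 22: δ(p0, □) = (p0, x, R) → x□xx□x□xxxxxxxx[p0]□
Step 23: δ(p0, □) = (p0, x, R) → x□xx□x□xxxxxxxxx[p0]□
Step 24: δ(p0, □) = (p0, x, R) → x□xx□x□xxxxxxxxxx[p0]□
Step 25: δ(p0, □) = (p0, x, R) → x□xx□x□xxxxxxxxxxx[p0]□
Step 26: δ(p0, □) = (p0, x, R) → x□xx□x□xxxxxxxxxxxx[p0]□
Step 27: δ(p0, □) = (p0, x, R) → x□xx□x□xxxxxxxxxxxxx[p0]□
Step 28: δ(p0, □) = (p0, x, R) → x□xx□x□xxxxxxxxxxxxxx[p0]□
Step 29: δ(p0, □) = (p0, x, R) → x□xx□x□xxxxxxxxxxxxxxx[p0]□

The machine has not reached a halting state after 29 steps.
The machine did not halt within the 29-step bound.

Answer: No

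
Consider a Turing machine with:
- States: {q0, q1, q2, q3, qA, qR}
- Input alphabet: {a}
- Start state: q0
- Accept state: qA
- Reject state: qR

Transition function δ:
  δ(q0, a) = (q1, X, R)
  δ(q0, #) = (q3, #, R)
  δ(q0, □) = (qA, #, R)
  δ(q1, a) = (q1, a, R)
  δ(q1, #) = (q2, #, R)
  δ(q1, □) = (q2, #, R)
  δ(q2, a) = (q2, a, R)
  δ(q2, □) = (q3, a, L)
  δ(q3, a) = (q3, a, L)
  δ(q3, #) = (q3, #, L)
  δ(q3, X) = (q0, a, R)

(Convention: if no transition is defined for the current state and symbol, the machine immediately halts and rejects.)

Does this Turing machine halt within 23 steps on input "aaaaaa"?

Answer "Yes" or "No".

Execution trace:
Initial: [q0]aaaaaa
Step 1: δ(q0, a) = (q1, X, R) → X[q1]aaaaa
Step 2: δ(q1, a) = (q1, a, R) → Xa[q1]aaaa
Step 3: δ(q1, a) = (q1, a, R) → Xaa[q1]aaa
Step 4: δ(q1, a) = (q1, a, R) → Xaaa[q1]aa
Step 5: δ(q1, a) = (q1, a, R) → Xaaaa[q1]a
Step 6: δ(q1, a) = (q1, a, R) → Xaaaaa[q1]□
Step 7: δ(q1, □) = (q2, #, R) → Xaaaaa#[q2]□
Step 8: δ(q2, □) = (q3, a, L) → Xaaaaa[q3]#a
Step 9: δ(q3, #) = (q3, #, L) → Xaaaa[q3]a#a
Step 10: δ(q3, a) = (q3, a, L) → Xaaa[q3]aa#a
Step 11: δ(q3, a) = (q3, a, L) → Xaa[q3]aaa#a
Step 12: δ(q3, a) = (q3, a, L) → Xa[q3]aaaa#a
Step 13: δ(q3, a) = (q3, a, L) → X[q3]aaaaa#a
Step 14: δ(q3, a) = (q3, a, L) → [q3]Xaaaaa#a
Step 15: δ(q3, X) = (q0, a, R) → a[q0]aaaaa#a
Step 16: δ(q0, a) = (q1, X, R) → aX[q1]aaaa#a
Step 17: δ(q1, a) = (q1, a, R) → aXa[q1]aaa#a
Step 18: δ(q1, a) = (q1, a, R) → aXaa[q1]aa#a
Step 19: δ(q1, a) = (q1, a, R) → aXaaa[q1]a#a
Step 20: δ(q1, a) = (q1, a, R) → aXaaaa[q1]#a
Step 21: δ(q1, #) = (q2, #, R) → aXaaaa#[q2]a
Step 22: δ(q2, a) = (q2, a, R) → aXaaaa#a[q2]□
Step 23: δ(q2, □) = (q3, a, L) → aXaaaa#[q3]aa

The machine has not reached a halting state after 23 steps.
The machine did not halt within the 23-step bound.

Answer: No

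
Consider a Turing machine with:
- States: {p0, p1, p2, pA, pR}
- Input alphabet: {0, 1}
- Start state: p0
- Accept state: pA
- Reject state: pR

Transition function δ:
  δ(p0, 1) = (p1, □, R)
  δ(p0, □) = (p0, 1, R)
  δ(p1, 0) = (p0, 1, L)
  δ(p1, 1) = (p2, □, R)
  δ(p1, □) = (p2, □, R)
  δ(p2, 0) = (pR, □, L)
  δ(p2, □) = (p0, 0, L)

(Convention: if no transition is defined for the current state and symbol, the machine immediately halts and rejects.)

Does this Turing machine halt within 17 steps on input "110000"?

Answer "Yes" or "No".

Execution trace:
Initial: [p0]110000
Step 1: δ(p0, 1) = (p1, □, R) → □[p1]10000
Step 2: δ(p1, 1) = (p2, □, R) → □□[p2]0000
Step 3: δ(p2, 0) = (pR, □, L) → □[pR]□□000

The machine reaches the reject state pR and halts.
The machine halted after 3 steps (within the 17-step bound).

Answer: Yes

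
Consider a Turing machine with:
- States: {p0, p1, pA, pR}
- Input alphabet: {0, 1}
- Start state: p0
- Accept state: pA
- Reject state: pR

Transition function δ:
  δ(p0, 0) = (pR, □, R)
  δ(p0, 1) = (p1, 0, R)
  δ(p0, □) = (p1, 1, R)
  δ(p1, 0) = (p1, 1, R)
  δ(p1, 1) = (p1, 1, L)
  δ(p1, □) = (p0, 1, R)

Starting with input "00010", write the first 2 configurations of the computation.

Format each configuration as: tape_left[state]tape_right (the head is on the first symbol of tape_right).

Transitions applied:
Step 1: δ(p0, 0) = (pR, □, R)

The first 2 configurations are:
[p0]00010 ⊢ □[pR]0010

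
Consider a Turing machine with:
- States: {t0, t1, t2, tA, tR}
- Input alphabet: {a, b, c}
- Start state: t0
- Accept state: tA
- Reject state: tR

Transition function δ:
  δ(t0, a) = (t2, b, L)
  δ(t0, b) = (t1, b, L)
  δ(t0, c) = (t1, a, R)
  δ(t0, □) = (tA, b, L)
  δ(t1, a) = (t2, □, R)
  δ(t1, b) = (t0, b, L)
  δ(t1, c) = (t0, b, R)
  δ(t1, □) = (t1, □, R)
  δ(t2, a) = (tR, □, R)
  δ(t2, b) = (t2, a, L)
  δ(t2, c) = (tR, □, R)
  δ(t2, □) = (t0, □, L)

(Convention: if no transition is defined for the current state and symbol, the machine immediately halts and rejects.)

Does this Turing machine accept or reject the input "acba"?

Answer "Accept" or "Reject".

Execution trace:
Initial: [t0]acba
Step 1: δ(t0, a) = (t2, b, L) → [t2]□bcba
Step 2: δ(t2, □) = (t0, □, L) → [t0]□□bcba
Step 3: δ(t0, □) = (tA, b, L) → [tA]□b□bcba

The machine reaches the accept state tA and halts.

Answer: Accept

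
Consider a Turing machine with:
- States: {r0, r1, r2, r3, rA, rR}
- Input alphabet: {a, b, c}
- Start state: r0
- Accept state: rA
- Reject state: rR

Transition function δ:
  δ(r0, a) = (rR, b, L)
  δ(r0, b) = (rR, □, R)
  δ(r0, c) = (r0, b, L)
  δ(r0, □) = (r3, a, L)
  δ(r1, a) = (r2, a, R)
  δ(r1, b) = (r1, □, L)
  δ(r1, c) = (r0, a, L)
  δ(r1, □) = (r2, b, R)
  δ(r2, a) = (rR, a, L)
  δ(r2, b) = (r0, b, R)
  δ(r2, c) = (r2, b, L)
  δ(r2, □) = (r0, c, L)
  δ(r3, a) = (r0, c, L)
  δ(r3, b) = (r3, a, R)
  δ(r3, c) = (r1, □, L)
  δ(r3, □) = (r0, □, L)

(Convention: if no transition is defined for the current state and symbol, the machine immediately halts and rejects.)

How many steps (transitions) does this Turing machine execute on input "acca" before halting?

Execution trace:
Initial: [r0]acca
Step 1: δ(r0, a) = (rR, b, L) → [rR]□bcca

The machine reaches the reject state rR and halts.

The machine executed 1 step before halting.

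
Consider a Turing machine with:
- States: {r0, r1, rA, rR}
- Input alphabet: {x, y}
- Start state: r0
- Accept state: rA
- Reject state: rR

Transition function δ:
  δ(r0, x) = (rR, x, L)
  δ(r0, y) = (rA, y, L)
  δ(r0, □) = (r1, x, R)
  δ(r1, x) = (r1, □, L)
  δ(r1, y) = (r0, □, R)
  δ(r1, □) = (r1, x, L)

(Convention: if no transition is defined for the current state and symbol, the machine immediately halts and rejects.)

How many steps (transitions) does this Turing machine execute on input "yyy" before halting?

Execution trace:
Initial: [r0]yyy
Step 1: δ(r0, y) = (rA, y, L) → [rA]□yyy

The machine reaches the accept state rA and halts.

The machine executed 1 step before halting.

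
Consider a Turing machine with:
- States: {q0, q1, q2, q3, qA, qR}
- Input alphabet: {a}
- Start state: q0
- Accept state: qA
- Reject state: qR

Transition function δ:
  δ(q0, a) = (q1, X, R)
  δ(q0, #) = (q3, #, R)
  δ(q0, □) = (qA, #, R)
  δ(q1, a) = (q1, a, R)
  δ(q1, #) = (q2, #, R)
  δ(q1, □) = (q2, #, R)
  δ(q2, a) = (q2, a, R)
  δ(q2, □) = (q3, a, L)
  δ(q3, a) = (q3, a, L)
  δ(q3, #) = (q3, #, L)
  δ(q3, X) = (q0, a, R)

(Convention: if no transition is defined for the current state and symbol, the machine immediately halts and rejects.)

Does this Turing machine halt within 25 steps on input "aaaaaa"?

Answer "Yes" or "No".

Execution trace:
Initial: [q0]aaaaaa
Step 1: δ(q0, a) = (q1, X, R) → X[q1]aaaaa
Step 2: δ(q1, a) = (q1, a, R) → Xa[q1]aaaa
Step 3: δ(q1, a) = (q1, a, R) → Xaa[q1]aaa
Step 4: δ(q1, a) = (q1, a, R) → Xaaa[q1]aa
Step 5: δ(q1, a) = (q1, a, R) → Xaaaa[q1]a
Step 6: δ(q1, a) = (q1, a, R) → Xaaaaa[q1]□
Step 7: δ(q1, □) = (q2, #, R) → Xaaaaa#[q2]□
Step 8: δ(q2, □) = (q3, a, L) → Xaaaaa[q3]#a
Step 9: δ(q3, #) = (q3, #, L) → Xaaaa[q3]a#a
Step 10: δ(q3, a) = (q3, a, L) → Xaaa[q3]aa#a
Step 11: δ(q3, a) = (q3, a, L) → Xaa[q3]aaa#a
Step 12: δ(q3, a) = (q3, a, L) → Xa[q3]aaaa#a
Step 13: δ(q3, a) = (q3, a, L) → X[q3]aaaaa#a
Step 14: δ(q3, a) = (q3, a, L) → [q3]Xaaaaa#a
Step 15: δ(q3, X) = (q0, a, R) → a[q0]aaaaa#a
Step 16: δ(q0, a) = (q1, X, R) → aX[q1]aaaa#a
Step 17: δ(q1, a) = (q1, a, R) → aXa[q1]aaa#a
Step 18: δ(q1, a) = (q1, a, R) → aXaa[q1]aa#a
Step 19: δ(q1, a) = (q1, a, R) → aXaaa[q1]a#a
Step 20: δ(q1, a) = (q1, a, R) → aXaaaa[q1]#a
Step 21: δ(q1, #) = (q2, #, R) → aXaaaa#[q2]a
Step 22: δ(q2, a) = (q2, a, R) → aXaaaa#a[q2]□
Step 23: δ(q2, □) = (q3, a, L) → aXaaaa#[q3]aa
Step 24: δ(q3, a) = (q3, a, L) → aXaaaa[q3]#aa
Step 25: δ(q3, #) = (q3, #, L) → aXaaa[q3]a#aa

The machine has not reached a halting state after 25 steps.
The machine did not halt within the 25-step bound.

Answer: No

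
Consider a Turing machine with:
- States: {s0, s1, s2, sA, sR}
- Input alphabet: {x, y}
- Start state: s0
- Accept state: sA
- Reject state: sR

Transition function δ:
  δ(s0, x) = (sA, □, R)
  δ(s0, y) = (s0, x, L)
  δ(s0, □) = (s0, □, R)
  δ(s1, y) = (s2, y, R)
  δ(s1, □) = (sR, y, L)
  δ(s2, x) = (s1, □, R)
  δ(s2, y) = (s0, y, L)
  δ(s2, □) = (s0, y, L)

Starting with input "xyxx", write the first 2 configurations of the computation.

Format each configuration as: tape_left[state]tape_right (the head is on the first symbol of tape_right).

Transitions applied:
Step 1: δ(s0, x) = (sA, □, R)

The first 2 configurations are:
[s0]xyxx ⊢ □[sA]yxx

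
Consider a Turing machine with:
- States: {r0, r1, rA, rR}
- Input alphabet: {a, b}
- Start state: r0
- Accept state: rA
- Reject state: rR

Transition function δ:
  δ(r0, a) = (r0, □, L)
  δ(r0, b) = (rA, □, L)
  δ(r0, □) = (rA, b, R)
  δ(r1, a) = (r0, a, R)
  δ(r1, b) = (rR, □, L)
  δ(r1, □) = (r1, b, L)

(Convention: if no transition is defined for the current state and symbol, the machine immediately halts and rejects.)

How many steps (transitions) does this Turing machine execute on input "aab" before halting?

Execution trace:
Initial: [r0]aab
Step 1: δ(r0, a) = (r0, □, L) → [r0]□□ab
Step 2: δ(r0, □) = (rA, b, R) → b[rA]□ab

The machine reaches the accept state rA and halts.

The machine executed 2 steps before halting.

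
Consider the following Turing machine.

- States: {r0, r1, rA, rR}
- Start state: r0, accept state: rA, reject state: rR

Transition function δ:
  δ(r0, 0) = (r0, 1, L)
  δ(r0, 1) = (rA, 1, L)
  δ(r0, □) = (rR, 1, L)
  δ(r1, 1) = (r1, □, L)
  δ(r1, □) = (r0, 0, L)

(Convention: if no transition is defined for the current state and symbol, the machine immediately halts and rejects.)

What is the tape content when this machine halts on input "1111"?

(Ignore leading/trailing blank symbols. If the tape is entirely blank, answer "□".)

Execution trace:
Initial: [r0]1111
Step 1: δ(r0, 1) = (rA, 1, L) → [rA]□1111

The machine reaches the accept state rA and halts.

Final tape (ignoring leading/trailing blanks): 1111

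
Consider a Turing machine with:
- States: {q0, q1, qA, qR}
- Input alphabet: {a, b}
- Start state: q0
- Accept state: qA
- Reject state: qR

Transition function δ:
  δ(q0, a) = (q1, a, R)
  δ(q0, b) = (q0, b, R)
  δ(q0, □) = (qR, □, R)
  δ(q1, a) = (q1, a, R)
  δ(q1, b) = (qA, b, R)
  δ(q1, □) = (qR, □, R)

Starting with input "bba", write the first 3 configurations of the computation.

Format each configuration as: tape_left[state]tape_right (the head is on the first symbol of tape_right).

Transitions applied:
Step 1: δ(q0, b) = (q0, b, R)
Step 2: δ(q0, b) = (q0, b, R)

The first 3 configurations are:
[q0]bba ⊢ b[q0]ba ⊢ bb[q0]a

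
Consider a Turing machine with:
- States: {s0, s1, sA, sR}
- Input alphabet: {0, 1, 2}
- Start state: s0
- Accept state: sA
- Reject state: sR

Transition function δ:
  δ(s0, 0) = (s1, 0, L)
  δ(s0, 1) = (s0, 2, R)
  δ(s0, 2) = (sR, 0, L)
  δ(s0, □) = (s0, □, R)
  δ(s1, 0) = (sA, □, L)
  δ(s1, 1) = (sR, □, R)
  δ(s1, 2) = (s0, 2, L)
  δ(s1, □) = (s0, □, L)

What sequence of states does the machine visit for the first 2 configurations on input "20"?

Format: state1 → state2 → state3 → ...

Execution trace:
Initial: [s0]20
Step 1: δ(s0, 2) = (sR, 0, L) → [sR]□00

The machine reaches the reject state sR and halts.

State sequence: s0 → sR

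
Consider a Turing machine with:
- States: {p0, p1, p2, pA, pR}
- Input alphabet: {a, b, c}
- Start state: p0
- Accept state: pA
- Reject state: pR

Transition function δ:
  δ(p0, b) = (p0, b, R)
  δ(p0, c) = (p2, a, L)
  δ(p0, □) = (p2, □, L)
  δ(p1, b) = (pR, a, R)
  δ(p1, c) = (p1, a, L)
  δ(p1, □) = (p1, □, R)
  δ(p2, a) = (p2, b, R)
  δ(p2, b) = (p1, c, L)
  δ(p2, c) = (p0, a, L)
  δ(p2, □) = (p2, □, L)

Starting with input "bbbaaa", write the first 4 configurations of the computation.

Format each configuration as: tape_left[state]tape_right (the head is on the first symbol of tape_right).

Transitions applied:
Step 1: δ(p0, b) = (p0, b, R)
Step 2: δ(p0, b) = (p0, b, R)
Step 3: δ(p0, b) = (p0, b, R)

The first 4 configurations are:
[p0]bbbaaa ⊢ b[p0]bbaaa ⊢ bb[p0]baaa ⊢ bbb[p0]aaa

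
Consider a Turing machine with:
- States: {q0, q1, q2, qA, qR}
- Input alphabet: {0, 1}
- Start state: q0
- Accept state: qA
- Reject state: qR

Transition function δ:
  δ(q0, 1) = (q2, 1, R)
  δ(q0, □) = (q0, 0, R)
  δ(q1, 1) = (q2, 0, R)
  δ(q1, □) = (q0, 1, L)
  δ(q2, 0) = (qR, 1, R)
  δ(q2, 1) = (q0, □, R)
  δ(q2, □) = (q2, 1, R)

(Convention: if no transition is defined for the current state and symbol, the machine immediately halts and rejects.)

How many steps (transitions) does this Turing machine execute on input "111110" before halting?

Execution trace:
Initial: [q0]111110
Step 1: δ(q0, 1) = (q2, 1, R) → 1[q2]11110
Step 2: δ(q2, 1) = (q0, □, R) → 1□[q0]1110
Step 3: δ(q0, 1) = (q2, 1, R) → 1□1[q2]110
Step 4: δ(q2, 1) = (q0, □, R) → 1□1□[q0]10
Step 5: δ(q0, 1) = (q2, 1, R) → 1□1□1[q2]0
Step 6: δ(q2, 0) = (qR, 1, R) → 1□1□11[qR]□

The machine reaches the reject state qR and halts.

The machine executed 6 steps before halting.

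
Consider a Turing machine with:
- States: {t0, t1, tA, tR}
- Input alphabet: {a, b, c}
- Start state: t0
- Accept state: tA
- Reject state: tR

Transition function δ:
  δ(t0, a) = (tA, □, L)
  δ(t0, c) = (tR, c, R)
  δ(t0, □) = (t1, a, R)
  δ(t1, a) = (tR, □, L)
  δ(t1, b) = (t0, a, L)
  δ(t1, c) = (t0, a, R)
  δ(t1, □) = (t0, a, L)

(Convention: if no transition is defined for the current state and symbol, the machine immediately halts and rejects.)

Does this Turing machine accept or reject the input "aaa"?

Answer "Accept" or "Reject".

Execution trace:
Initial: [t0]aaa
Step 1: δ(t0, a) = (tA, □, L) → [tA]□□aa

The machine reaches the accept state tA and halts.

Answer: Accept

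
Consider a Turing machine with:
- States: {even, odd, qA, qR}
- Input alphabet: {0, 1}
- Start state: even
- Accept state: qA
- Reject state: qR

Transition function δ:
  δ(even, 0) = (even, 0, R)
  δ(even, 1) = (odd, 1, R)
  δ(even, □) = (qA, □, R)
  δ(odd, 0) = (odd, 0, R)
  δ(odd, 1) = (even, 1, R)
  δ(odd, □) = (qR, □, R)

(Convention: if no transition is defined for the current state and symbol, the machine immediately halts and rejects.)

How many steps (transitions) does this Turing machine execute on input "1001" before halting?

Execution trace:
Initial: [even]1001
Step 1: δ(even, 1) = (odd, 1, R) → 1[odd]001
Step 2: δ(odd, 0) = (odd, 0, R) → 10[odd]01
Step 3: δ(odd, 0) = (odd, 0, R) → 100[odd]1
Step 4: δ(odd, 1) = (even, 1, R) → 1001[even]□
Step 5: δ(even, □) = (qA, □, R) → 1001□[qA]□

The machine reaches the accept state qA and halts.

The machine executed 5 steps before halting.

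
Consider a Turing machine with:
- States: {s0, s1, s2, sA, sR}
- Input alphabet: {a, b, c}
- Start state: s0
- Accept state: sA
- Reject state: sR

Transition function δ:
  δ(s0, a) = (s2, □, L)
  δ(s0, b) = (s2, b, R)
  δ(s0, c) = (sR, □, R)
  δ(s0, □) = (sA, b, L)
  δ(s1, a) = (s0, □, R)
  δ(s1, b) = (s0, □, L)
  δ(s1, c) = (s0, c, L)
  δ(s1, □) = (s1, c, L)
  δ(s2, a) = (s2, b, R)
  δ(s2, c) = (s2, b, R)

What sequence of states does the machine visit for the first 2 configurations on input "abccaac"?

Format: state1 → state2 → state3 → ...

Execution trace:
Initial: [s0]abccaac
Step 1: δ(s0, a) = (s2, □, L) → [s2]□□bccaac

No transition is defined for δ(s2, □). By convention the machine halts and rejects.

State sequence: s0 → s2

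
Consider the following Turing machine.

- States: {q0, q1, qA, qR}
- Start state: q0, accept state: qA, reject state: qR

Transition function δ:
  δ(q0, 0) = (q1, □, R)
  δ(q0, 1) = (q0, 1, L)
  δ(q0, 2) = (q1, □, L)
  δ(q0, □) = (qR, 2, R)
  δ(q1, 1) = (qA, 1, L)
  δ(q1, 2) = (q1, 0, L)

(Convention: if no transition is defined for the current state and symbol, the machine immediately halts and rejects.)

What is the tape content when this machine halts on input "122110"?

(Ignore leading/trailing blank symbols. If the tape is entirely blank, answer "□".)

Execution trace:
Initial: [q0]122110
Step 1: δ(q0, 1) = (q0, 1, L) → [q0]□122110
Step 2: δ(q0, □) = (qR, 2, R) → 2[qR]122110

The machine reaches the reject state qR and halts.

Final tape (ignoring leading/trailing blanks): 2122110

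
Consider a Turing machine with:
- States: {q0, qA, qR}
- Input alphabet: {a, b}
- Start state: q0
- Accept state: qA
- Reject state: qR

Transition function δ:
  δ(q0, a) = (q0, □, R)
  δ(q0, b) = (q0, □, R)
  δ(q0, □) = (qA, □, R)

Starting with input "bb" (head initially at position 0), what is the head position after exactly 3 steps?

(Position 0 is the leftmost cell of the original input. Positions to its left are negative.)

Execution trace (head position shown):
Step 0: [q0]bb  (head at position 0)
Step 1: move right → □[q0]b  (head at position 1)
Step 2: move right → □□[q0]□  (head at position 2)
Step 3: move right → □□□[qA]□  (head at position 3)

After 3 steps, the head is at position 3.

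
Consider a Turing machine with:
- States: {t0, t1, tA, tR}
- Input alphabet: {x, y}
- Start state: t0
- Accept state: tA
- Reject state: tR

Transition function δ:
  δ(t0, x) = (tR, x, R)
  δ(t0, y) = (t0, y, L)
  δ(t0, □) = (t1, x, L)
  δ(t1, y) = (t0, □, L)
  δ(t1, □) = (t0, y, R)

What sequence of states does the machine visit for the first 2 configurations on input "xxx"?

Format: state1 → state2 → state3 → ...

Execution trace:
Initial: [t0]xxx
Step 1: δ(t0, x) = (tR, x, R) → x[tR]xx

The machine reaches the reject state tR and halts.

State sequence: t0 → tR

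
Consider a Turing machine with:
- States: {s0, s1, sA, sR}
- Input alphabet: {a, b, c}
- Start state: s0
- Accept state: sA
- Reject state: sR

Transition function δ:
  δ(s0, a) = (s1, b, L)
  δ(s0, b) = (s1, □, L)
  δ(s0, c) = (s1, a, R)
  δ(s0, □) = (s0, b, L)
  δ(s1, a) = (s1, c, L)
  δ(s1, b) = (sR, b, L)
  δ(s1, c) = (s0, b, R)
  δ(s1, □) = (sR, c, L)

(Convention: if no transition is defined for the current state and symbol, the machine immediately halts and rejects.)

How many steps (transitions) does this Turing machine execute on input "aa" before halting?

Execution trace:
Initial: [s0]aa
Step 1: δ(s0, a) = (s1, b, L) → [s1]□ba
Step 2: δ(s1, □) = (sR, c, L) → [sR]□cba

The machine reaches the reject state sR and halts.

The machine executed 2 steps before halting.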